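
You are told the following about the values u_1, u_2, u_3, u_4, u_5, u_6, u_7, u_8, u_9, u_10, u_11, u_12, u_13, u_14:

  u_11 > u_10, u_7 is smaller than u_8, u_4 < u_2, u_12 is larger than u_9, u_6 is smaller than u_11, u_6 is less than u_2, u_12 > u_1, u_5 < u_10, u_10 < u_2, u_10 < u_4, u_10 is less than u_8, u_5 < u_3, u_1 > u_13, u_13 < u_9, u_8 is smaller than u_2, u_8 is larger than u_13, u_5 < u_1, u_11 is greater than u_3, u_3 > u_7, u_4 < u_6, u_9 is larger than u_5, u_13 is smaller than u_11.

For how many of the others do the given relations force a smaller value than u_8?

4

Directly below u_8: u_10, u_7, u_13.
One step further: u_5 (4 so far).
Nothing else is reachable below u_8; 4 in all.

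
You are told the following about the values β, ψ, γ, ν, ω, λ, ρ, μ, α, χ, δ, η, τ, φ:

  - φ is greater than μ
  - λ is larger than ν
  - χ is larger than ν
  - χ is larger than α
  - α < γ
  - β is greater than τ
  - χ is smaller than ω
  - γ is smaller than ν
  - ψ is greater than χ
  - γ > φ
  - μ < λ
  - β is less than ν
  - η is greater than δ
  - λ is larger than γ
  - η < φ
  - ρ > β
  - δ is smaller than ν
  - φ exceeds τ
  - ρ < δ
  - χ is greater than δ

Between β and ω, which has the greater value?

Following the relations from β: β < ρ < δ < η < φ < γ < ν < χ < ω.
So β < ω; ω is the larger of the two.

ω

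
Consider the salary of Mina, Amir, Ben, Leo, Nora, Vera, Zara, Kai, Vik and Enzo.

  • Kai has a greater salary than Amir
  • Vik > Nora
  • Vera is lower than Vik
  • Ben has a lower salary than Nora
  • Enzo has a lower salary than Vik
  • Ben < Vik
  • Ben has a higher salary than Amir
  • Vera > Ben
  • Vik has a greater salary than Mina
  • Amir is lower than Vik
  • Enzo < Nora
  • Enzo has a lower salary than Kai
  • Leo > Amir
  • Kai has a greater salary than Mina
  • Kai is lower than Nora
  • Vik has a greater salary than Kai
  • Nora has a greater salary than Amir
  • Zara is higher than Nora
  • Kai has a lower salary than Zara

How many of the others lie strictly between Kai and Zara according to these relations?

1

The relations place Kai below Zara. An element lies strictly between them when it is forced above Kai and also forced below Zara.
Above Kai: {Nora, Vik}. Below Zara: {Enzo, Mina, Amir, Ben, Nora}.
Intersection: {Nora} — 1.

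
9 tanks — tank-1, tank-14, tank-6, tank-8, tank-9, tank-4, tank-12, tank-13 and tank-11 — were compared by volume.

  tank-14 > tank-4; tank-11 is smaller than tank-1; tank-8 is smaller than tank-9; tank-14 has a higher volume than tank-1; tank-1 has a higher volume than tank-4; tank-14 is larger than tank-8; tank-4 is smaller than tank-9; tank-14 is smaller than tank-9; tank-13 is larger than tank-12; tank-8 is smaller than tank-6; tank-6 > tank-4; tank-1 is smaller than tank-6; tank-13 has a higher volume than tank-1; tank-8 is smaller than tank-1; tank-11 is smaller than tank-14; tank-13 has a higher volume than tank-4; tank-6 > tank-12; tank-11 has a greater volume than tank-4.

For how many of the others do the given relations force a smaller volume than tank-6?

5

Directly below tank-6: tank-12, tank-8, tank-4, tank-1.
One step further: tank-11 (5 so far).
Nothing else is reachable below tank-6; 5 in all.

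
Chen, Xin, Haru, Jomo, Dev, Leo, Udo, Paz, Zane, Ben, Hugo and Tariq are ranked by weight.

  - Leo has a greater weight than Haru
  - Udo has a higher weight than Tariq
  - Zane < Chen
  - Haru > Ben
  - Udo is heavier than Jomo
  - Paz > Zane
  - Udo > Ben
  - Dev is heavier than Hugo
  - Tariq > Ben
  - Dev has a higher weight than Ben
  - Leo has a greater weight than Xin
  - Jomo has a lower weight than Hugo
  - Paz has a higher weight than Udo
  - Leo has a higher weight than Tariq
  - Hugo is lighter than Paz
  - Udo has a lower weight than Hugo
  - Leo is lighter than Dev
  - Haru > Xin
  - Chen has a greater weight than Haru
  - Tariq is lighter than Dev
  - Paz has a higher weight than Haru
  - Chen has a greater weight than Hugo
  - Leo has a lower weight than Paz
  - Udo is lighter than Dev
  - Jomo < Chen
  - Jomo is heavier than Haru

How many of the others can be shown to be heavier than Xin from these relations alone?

8

Directly above Xin: Haru, Leo.
One step further: Jomo, Chen, Dev, Paz (6 so far).
One step further: Udo, Hugo (8 so far).
No other element is forced above Xin by the given relations, so the count is 8.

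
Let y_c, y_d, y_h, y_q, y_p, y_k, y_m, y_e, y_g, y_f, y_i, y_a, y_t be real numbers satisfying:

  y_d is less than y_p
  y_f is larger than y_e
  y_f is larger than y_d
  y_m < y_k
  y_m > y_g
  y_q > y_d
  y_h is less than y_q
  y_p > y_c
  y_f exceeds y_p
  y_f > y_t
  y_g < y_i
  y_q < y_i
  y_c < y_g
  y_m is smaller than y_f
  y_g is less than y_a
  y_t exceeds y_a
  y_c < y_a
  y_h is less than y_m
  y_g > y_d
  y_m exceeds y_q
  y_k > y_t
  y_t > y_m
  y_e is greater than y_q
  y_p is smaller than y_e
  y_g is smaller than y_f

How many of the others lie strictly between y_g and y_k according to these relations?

The relations place y_g below y_k. An element lies strictly between them when it is forced above y_g and also forced below y_k.
Above y_g: {y_m, y_i, y_a, y_t, y_f}. Below y_k: {y_d, y_c, y_h, y_q, y_m, y_a, y_t}.
Intersection: {y_m, y_a, y_t} — 3.

3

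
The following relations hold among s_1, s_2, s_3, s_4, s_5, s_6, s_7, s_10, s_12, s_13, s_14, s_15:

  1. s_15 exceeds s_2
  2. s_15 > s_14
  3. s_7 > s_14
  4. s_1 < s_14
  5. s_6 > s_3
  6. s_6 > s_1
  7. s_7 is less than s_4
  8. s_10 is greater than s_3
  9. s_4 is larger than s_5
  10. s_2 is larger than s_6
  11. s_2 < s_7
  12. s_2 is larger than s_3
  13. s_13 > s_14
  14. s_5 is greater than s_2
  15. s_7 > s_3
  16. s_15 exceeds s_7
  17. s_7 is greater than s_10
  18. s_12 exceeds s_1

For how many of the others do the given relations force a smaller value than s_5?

From s_5 the given relations immediately reach s_2.
From those, s_3, s_6 — 3 in total.
From those, s_1 — 4 in total.
Nothing else is reachable below s_5; 4 in all.

4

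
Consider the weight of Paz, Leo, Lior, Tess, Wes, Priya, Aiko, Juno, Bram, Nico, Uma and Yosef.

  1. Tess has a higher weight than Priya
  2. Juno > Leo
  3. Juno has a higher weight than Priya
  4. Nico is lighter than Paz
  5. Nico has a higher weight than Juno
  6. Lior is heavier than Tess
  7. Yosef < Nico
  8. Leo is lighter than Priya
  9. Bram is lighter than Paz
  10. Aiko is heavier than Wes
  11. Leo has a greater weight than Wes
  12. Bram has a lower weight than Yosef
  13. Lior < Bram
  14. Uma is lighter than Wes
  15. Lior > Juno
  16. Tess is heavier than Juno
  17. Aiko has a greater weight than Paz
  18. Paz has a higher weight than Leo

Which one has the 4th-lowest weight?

The consecutive relations fix a unique order: Uma < Wes < Leo < Priya < Juno < Tess < Lior < Bram < Yosef < Nico < Paz < Aiko.
The 4th smallest is Priya.

Priya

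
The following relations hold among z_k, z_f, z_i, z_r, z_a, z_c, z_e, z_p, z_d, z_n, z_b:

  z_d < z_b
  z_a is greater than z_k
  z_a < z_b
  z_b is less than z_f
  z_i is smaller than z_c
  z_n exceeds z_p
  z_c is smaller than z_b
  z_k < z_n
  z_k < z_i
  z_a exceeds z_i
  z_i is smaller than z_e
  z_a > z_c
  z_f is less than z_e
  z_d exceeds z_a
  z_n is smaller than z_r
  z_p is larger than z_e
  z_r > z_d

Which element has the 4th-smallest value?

The consecutive relations fix a unique order: z_k < z_i < z_c < z_a < z_d < z_b < z_f < z_e < z_p < z_n < z_r.
Counting 4 from the smallest end gives z_a.

z_a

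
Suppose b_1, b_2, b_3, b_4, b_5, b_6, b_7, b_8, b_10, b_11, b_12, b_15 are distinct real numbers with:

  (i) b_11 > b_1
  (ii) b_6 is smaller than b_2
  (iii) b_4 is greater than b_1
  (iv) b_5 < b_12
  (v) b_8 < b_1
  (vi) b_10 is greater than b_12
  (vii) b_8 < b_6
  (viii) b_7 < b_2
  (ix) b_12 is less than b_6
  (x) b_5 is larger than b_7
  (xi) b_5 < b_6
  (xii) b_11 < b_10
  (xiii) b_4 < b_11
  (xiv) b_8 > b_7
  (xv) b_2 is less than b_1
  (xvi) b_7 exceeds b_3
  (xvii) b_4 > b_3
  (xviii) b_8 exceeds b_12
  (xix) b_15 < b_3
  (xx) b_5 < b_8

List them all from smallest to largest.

b_15 < b_3 < b_7 < b_5 < b_12 < b_8 < b_6 < b_2 < b_1 < b_4 < b_11 < b_10

Each adjacent pair is fixed by a given relation: b_15 < b_3; b_3 < b_7; b_7 < b_5; b_5 < b_12; b_12 < b_8; b_8 < b_6; b_6 < b_2; b_2 < b_1; b_1 < b_4; b_4 < b_11; b_11 < b_10. Chaining them end to end gives the full order.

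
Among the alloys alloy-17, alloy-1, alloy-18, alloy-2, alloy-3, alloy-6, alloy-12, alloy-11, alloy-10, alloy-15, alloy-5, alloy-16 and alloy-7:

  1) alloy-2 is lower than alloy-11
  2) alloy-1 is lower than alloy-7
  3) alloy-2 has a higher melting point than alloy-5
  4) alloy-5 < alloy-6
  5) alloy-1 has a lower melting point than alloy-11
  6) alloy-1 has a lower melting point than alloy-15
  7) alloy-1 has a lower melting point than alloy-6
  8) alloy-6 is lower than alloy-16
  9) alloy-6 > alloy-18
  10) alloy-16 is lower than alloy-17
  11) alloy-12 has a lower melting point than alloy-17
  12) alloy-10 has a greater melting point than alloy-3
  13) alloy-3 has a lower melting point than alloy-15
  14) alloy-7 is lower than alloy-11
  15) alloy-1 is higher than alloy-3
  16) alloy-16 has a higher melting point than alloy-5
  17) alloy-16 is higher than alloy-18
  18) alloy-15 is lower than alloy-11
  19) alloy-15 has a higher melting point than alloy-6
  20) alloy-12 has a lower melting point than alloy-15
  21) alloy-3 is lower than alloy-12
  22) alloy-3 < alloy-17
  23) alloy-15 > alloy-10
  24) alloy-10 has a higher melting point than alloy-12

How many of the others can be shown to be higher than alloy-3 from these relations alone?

9

Directly above alloy-3: alloy-1, alloy-12, alloy-10, alloy-15, alloy-17.
One step further: alloy-7, alloy-6, alloy-11 (8 so far).
One step further: alloy-16 (9 so far).
No other element is forced above alloy-3 by the given relations, so the count is 9.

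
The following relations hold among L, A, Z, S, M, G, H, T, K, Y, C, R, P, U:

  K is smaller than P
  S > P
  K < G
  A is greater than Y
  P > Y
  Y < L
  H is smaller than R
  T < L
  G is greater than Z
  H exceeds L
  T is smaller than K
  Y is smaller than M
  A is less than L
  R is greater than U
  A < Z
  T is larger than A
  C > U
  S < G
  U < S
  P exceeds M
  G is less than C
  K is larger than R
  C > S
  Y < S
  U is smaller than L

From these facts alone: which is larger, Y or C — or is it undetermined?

Y < A and A < L give Y < L.
With L < H: Y < A < L < H.
With H < R: Y < A < L < H < R.
With R < K: Y < A < L < H < R < K.
Then K < P extends the chain to P.
With P < S: Y < A < L < H < R < K < P < S.
With S < G: Y < A < L < H < R < K < P < S < G.
With G < C: Y < A < L < H < R < K < P < S < G < C.
So C is larger.

C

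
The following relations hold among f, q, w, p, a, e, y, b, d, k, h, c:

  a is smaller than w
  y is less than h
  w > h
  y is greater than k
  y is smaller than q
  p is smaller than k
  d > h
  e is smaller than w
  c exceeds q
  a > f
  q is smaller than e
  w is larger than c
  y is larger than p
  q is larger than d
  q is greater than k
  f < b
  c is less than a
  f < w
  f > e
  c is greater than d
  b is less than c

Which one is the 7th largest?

Chaining the given pairs: p < k < y < h < d < q < e < f < b < c < a < w.
Counting 7 from the largest end gives q.

q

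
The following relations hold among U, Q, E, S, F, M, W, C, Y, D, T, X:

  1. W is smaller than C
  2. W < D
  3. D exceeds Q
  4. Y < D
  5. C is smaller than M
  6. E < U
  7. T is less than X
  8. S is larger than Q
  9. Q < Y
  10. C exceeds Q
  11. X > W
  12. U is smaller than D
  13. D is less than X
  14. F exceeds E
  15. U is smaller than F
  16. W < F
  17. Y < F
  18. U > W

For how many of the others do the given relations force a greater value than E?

From E the given relations immediately reach U, F.
From those, D — 3 in total.
From those, X — 4 in total.
No other element is forced above E by the given relations, so the count is 4.

4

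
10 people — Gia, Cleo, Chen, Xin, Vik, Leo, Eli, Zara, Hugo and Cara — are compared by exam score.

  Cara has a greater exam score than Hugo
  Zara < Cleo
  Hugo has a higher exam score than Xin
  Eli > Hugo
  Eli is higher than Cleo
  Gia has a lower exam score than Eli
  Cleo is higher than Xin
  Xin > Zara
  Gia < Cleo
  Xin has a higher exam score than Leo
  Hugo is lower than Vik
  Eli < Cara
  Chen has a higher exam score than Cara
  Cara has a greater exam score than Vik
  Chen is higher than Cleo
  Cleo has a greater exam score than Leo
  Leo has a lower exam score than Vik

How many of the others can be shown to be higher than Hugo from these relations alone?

4

Directly above Hugo: Vik, Eli, Cara.
One step further: Chen (4 so far).
No other element is forced above Hugo by the given relations, so the count is 4.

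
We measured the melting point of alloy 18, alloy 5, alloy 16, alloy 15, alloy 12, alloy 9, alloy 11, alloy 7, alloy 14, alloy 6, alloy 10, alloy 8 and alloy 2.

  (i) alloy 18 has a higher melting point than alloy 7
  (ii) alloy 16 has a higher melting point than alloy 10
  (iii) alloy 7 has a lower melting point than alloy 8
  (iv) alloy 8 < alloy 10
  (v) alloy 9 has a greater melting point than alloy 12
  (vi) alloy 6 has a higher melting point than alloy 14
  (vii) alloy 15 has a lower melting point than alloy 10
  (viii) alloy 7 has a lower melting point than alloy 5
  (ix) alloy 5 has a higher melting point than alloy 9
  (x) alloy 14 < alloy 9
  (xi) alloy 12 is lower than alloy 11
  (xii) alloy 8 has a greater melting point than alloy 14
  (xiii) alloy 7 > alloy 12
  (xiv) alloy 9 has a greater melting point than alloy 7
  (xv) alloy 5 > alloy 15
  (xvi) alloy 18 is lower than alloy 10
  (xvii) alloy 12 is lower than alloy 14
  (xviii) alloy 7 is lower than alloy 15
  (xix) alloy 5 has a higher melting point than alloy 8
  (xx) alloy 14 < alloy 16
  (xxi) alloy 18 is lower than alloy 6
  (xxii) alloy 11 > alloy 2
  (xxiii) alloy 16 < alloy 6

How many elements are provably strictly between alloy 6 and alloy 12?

Chaining upward from alloy 12 reaches: alloy 14, alloy 7, alloy 15, alloy 9, alloy 8, alloy 5, alloy 18, alloy 10, alloy 16, alloy 11.
Chaining downward from alloy 6 reaches: alloy 14, alloy 7, alloy 15, alloy 8, alloy 18, alloy 10, alloy 16.
Strictly between alloy 12 and alloy 6 are those in both lists: alloy 14, alloy 7, alloy 15, alloy 8, alloy 18, alloy 10, alloy 16 — 7 elements.

7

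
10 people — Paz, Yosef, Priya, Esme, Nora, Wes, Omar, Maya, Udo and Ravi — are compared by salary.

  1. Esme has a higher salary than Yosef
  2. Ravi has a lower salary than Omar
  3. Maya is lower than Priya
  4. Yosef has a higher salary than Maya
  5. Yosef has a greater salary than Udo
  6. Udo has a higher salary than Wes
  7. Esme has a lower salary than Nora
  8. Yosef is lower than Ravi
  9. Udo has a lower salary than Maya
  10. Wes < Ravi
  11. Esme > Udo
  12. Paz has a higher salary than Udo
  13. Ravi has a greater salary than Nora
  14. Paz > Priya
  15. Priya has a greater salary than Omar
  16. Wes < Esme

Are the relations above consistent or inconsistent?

consistent

The single ordering Wes < Udo < Maya < Yosef < Esme < Nora < Ravi < Omar < Priya < Paz satisfies every listed relation, so no contradiction arises.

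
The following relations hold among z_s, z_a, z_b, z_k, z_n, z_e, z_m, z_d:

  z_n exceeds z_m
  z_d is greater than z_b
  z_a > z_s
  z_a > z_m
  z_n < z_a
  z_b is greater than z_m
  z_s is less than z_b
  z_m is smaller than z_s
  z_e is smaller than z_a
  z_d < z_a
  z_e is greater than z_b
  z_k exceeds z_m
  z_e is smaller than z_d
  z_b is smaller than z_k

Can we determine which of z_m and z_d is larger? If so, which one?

z_m < z_s < z_b < z_e < z_d, by transitivity through z_s, z_b, z_e.
So z_d is larger.

z_d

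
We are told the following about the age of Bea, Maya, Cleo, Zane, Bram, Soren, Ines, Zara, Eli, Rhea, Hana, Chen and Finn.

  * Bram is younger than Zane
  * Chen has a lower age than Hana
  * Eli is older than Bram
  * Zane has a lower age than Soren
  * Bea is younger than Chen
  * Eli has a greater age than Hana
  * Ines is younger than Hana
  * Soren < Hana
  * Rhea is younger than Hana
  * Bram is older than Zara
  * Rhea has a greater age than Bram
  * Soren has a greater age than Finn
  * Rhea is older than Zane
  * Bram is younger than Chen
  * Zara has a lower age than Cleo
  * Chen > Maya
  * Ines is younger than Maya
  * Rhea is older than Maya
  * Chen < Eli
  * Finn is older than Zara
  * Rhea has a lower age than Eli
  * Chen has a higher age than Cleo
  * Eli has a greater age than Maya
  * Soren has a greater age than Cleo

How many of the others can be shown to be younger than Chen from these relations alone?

6

The elements the relations force below Chen are Zara, Bram, Ines, Maya, Cleo, Bea — no chain reaches any other.
That is 6.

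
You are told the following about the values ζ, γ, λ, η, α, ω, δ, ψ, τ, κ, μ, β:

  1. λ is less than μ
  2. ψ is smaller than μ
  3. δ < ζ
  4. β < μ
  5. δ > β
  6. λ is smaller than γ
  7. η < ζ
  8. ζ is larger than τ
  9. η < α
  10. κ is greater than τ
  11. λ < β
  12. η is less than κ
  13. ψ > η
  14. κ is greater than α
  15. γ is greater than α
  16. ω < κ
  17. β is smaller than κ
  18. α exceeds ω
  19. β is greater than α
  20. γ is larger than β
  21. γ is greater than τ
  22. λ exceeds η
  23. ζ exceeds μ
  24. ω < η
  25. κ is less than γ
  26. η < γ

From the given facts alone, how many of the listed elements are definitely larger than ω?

10

From ω the given relations immediately reach η, α, κ.
From those, λ, ψ, β, γ, ζ — 8 in total.
From those, μ, δ — 10 in total.
No other element is forced above ω by the given relations, so the count is 10.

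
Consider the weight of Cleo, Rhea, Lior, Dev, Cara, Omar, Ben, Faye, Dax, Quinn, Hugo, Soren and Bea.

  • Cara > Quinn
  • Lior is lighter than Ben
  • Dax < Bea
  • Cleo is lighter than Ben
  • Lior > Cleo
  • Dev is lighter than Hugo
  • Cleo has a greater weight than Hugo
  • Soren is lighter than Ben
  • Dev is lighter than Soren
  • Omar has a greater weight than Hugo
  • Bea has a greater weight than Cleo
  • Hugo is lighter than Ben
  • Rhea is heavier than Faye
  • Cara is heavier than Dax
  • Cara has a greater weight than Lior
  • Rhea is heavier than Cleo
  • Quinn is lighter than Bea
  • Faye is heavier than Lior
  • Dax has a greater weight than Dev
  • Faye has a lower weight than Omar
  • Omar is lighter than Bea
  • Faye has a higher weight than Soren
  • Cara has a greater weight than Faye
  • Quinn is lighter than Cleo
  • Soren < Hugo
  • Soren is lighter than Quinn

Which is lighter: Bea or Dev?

Following the relations from Dev: Dev < Soren < Hugo < Cleo < Lior < Faye < Omar < Bea.
So Dev < Bea; Dev is the lighter of the two.

Dev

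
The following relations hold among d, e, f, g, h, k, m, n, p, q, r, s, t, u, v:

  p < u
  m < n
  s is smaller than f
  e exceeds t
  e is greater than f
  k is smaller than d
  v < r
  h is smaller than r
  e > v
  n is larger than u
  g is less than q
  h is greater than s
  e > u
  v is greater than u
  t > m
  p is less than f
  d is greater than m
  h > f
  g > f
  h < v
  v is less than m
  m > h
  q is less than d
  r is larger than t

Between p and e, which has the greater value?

Following the relations from p: p < f < h < v < m < t < e.
So p < e; e is the larger of the two.

e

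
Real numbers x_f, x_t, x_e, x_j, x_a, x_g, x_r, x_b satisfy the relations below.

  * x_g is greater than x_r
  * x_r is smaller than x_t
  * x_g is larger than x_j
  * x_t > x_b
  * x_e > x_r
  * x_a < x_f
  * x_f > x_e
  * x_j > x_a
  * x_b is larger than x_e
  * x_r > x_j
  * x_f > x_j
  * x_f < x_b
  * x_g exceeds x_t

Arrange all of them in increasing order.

The consecutive links are each given: x_a < x_j; x_j < x_r; x_r < x_e; x_e < x_f; x_f < x_b; x_b < x_t; x_t < x_g.

x_a < x_j < x_r < x_e < x_f < x_b < x_t < x_g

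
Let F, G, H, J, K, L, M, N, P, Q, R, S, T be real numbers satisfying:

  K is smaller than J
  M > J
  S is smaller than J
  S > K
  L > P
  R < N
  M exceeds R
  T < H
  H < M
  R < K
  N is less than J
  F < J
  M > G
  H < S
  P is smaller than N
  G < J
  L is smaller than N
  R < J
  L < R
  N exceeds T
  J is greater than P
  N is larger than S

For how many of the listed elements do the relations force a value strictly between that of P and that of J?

The relations place P below J. An element lies strictly between them when it is forced above P and also forced below J.
Above P: {L, R, K, S, N, M}. Below J: {F, T, L, R, H, G, K, S, N}.
Intersection: {L, R, K, S, N} — 5.

5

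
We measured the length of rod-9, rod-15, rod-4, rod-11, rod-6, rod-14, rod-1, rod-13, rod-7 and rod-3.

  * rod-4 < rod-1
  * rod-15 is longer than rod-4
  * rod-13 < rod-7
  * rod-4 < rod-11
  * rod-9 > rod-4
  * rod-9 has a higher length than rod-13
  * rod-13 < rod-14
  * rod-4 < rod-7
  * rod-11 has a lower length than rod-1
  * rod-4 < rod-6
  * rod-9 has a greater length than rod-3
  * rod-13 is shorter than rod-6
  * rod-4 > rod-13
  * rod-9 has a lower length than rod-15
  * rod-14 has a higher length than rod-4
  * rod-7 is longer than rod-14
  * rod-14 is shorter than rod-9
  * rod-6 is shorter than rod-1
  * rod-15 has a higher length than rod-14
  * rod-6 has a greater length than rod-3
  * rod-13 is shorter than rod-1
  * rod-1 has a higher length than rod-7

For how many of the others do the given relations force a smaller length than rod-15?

From rod-15 the given relations immediately reach rod-4, rod-14, rod-9.
From those, rod-13, rod-3 — 5 in total.
No other element is forced below rod-15 by the given relations, so the count is 5.

5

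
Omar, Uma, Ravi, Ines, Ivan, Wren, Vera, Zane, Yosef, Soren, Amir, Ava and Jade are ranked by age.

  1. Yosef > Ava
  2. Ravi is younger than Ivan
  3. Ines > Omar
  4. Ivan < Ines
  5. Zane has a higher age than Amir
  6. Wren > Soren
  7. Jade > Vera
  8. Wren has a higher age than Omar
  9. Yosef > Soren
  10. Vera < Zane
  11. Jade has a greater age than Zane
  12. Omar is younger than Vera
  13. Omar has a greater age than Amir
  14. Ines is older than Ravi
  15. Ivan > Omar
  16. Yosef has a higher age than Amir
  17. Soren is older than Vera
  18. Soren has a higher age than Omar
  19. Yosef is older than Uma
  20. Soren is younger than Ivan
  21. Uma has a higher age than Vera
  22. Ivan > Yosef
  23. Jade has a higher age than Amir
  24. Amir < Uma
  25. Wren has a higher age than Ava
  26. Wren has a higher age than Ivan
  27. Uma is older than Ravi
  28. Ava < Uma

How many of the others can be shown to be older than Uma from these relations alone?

The elements the relations force above Uma are Yosef, Ivan, Ines, Wren — no chain reaches any other.
That is 4.

4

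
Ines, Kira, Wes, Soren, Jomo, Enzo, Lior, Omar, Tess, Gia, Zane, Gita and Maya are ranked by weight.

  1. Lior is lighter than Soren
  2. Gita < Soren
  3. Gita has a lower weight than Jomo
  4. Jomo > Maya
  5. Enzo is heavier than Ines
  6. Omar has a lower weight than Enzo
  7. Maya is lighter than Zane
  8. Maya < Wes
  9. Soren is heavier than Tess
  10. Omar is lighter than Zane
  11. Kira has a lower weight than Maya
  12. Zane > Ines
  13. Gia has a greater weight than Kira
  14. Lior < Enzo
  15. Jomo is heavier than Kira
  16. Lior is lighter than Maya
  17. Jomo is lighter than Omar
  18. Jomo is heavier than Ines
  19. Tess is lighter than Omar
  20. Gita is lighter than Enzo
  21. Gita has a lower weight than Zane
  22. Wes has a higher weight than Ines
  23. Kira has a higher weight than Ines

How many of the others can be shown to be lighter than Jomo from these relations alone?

5

Directly below Jomo: Gita, Ines, Kira, Maya.
One step further: Lior (5 so far).
No other element is forced below Jomo by the given relations, so the count is 5.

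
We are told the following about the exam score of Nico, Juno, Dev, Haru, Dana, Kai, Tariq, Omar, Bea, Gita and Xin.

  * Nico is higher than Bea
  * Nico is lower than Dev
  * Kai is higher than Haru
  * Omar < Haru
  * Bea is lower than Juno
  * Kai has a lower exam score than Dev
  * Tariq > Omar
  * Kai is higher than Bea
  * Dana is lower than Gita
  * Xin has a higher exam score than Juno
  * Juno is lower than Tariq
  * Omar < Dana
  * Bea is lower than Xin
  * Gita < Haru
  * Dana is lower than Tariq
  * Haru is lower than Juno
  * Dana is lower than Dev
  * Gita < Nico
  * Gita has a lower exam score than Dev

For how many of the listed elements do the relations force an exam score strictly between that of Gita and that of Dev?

3

The relations place Gita below Dev. An element lies strictly between them when it is forced above Gita and also forced below Dev.
Above Gita: {Nico, Haru, Kai, Juno, Tariq, Xin}. Below Dev: {Omar, Dana, Bea, Nico, Haru, Kai}.
Intersection: {Nico, Haru, Kai} — 3.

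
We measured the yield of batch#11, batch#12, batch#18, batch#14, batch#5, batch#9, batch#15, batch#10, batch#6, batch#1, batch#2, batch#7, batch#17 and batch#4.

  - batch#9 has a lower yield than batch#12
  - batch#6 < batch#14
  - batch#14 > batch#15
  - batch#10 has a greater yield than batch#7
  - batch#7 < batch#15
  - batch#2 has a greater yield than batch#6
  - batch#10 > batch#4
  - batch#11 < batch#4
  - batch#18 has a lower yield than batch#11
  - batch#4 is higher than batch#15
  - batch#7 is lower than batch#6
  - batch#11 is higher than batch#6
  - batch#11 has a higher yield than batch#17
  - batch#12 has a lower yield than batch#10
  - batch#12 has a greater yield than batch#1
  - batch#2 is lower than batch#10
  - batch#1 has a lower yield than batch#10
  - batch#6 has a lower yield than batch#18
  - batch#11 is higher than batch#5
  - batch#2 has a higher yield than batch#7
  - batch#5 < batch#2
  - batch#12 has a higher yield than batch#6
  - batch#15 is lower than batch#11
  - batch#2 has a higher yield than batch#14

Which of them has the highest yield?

batch#10

Chaining downward from batch#10: directly below it, batch#7, batch#1, batch#2, batch#12, batch#4; then batch#15, batch#9, batch#6, batch#14, batch#5, batch#11; then batch#18, batch#17.
That covers every other element, and nothing is given above batch#10, so batch#10 is the highest yield.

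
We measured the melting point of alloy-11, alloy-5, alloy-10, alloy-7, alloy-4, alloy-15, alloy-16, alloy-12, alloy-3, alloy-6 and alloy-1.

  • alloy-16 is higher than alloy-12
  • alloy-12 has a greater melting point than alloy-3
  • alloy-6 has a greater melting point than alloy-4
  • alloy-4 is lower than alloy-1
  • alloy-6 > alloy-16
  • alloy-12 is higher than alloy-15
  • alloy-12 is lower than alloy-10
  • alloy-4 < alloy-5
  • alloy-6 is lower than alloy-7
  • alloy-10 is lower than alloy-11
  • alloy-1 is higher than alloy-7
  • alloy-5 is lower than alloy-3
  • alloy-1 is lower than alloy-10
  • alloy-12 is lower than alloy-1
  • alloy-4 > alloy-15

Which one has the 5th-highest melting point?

The consecutive relations fix a unique order: alloy-15 < alloy-4 < alloy-5 < alloy-3 < alloy-12 < alloy-16 < alloy-6 < alloy-7 < alloy-1 < alloy-10 < alloy-11.
Counting 5 from the largest end gives alloy-6.

alloy-6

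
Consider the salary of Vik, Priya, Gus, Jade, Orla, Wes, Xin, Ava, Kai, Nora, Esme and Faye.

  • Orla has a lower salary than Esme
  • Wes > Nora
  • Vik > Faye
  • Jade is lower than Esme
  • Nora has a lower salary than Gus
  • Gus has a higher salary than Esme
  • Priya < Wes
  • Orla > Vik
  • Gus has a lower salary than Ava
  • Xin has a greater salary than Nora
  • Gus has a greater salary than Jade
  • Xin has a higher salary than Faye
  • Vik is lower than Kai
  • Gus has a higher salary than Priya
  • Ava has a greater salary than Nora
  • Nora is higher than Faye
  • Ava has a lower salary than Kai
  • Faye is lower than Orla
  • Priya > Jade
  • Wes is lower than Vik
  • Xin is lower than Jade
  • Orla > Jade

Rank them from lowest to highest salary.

The consecutive links are each given: Faye < Nora; Nora < Xin; Xin < Jade; Jade < Priya; Priya < Wes; Wes < Vik; Vik < Orla; Orla < Esme; Esme < Gus; Gus < Ava; Ava < Kai.

Faye < Nora < Xin < Jade < Priya < Wes < Vik < Orla < Esme < Gus < Ava < Kai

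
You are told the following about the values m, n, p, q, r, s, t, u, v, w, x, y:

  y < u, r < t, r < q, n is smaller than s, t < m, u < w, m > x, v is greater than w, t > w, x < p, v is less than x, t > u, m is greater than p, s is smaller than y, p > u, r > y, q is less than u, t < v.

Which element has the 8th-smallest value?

The consecutive relations fix a unique order: n < s < y < r < q < u < w < t < v < x < p < m.
Counting 8 from the smallest end gives t.

t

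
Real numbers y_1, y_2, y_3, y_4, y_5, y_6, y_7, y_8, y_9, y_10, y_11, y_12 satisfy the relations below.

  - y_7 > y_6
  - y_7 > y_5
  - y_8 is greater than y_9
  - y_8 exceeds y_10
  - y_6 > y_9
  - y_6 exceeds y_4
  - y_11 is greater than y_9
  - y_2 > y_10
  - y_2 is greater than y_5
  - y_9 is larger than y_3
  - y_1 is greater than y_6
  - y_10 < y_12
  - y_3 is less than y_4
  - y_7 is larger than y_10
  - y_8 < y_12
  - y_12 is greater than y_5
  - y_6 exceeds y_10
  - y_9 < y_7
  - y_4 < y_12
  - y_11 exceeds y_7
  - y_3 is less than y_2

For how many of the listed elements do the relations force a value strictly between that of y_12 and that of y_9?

1

The relations place y_9 below y_12. An element lies strictly between them when it is forced above y_9 and also forced below y_12.
Above y_9: {y_6, y_1, y_8, y_7, y_11}. Below y_12: {y_3, y_10, y_4, y_8, y_5}.
Intersection: {y_8} — 1.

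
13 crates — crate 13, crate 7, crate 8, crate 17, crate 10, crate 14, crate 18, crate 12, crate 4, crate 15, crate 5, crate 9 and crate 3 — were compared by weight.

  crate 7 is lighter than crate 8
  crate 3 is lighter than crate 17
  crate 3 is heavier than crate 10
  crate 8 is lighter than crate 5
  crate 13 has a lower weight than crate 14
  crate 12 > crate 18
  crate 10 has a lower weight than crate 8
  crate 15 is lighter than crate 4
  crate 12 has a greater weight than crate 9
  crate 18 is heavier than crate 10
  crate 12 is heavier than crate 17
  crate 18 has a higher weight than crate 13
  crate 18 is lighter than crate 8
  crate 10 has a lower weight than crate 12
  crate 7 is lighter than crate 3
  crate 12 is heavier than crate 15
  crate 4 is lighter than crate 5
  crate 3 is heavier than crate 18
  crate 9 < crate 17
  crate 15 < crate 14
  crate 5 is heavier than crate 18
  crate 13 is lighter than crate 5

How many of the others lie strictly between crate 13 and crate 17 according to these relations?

The relations place crate 13 below crate 17. An element lies strictly between them when it is forced above crate 13 and also forced below crate 17.
Above crate 13: {crate 14, crate 18, crate 8, crate 3, crate 12, crate 5}. Below crate 17: {crate 10, crate 18, crate 7, crate 9, crate 3}.
Intersection: {crate 18, crate 3} — 2.

2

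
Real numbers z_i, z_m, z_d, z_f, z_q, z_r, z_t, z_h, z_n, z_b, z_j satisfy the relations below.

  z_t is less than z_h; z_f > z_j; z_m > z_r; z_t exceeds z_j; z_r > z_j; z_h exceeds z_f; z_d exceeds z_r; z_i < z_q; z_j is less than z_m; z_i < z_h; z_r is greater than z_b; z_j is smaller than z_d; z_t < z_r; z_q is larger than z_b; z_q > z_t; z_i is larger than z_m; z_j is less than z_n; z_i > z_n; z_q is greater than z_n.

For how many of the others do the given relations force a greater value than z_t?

6

Directly above z_t: z_r, z_h, z_q.
One step further: z_m, z_d (5 so far).
One step further: z_i (6 so far).
Nothing else is reachable above z_t; 6 in all.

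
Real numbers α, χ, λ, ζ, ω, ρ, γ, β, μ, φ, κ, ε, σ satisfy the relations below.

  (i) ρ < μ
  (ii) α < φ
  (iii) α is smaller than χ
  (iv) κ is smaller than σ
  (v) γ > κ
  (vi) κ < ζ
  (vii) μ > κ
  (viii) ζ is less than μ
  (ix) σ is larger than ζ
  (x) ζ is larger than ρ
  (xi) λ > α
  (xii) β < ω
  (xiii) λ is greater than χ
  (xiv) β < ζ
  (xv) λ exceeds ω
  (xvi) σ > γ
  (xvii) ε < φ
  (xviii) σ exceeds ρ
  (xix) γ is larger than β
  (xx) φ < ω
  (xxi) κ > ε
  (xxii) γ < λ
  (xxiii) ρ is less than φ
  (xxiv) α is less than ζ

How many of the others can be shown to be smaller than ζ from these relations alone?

From ζ the given relations immediately reach α, ρ, κ, β.
From those, ε — 5 in total.
Nothing else is reachable below ζ; 5 in all.

5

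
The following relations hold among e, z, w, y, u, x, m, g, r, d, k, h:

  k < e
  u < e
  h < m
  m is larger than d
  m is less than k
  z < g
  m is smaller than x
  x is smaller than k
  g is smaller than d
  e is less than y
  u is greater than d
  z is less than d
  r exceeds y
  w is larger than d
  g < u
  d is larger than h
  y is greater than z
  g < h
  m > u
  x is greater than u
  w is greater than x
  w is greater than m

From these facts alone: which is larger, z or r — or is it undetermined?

r

z < g and g < h give z < h.
With h < d: z < g < h < d.
Then d < u extends the chain to u.
Then u < m extends the chain to m.
Then m < x extends the chain to x.
With x < k: z < g < h < d < u < m < x < k.
With k < e: z < g < h < d < u < m < x < k < e.
With e < y: z < g < h < d < u < m < x < k < e < y.
With y < r: z < g < h < d < u < m < x < k < e < y < r.
So r is larger.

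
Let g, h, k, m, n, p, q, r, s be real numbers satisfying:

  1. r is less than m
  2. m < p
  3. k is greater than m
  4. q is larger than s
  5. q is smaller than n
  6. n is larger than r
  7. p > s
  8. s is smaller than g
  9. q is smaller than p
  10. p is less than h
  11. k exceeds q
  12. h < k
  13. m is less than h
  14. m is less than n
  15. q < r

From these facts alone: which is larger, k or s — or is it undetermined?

s < q and q < r give s < r.
With r < m: s < q < r < m.
With m < p: s < q < r < m < p.
Then p < h extends the chain to h.
Then h < k extends the chain to k.
So k is larger.

k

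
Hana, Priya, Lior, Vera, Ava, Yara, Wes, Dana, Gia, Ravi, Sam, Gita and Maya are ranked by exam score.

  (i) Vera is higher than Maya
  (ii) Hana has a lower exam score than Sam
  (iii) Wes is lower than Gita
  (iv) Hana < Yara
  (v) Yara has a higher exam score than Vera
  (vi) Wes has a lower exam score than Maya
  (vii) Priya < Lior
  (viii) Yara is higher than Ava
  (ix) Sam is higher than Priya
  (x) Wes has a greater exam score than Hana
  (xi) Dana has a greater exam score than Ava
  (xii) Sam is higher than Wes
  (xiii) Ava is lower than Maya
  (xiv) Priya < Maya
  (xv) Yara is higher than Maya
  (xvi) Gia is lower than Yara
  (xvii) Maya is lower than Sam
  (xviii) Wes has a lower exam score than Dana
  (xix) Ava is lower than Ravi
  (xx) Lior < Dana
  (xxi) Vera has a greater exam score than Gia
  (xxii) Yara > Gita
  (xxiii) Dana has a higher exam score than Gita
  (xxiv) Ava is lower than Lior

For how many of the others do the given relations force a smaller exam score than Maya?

4

The elements the relations force below Maya are Ava, Priya, Hana, Wes — no chain reaches any other.
That is 4.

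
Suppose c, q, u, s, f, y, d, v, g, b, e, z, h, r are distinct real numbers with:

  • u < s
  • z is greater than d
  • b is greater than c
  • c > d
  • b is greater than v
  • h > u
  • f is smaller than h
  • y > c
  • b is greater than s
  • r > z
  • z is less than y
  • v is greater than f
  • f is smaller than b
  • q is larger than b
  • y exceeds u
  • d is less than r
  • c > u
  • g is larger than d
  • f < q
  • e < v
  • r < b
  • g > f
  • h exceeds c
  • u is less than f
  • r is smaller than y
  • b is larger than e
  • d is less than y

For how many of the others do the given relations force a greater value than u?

9

Directly above u: c, f, s, y, h.
One step further: v, g, b, q (9 so far).
Nothing else is reachable above u; 9 in all.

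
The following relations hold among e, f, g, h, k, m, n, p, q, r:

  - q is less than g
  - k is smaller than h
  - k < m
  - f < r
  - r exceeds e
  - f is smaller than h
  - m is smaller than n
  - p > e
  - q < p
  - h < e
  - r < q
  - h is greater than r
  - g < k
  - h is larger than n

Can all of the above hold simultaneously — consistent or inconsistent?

Chaining the given relations yields r < q < g < k < m < n < h < e, so r < e. But one relation states e < r. These cannot both hold.

inconsistent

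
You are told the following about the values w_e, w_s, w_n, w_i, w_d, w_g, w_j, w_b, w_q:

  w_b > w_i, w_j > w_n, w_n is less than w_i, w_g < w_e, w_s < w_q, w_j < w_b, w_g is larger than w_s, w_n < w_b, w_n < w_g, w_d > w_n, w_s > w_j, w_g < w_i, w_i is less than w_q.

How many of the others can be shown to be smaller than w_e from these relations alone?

4

From w_e the given relations immediately reach w_g.
From those, w_n, w_s — 3 in total.
From those, w_j — 4 in total.
No other element is forced below w_e by the given relations, so the count is 4.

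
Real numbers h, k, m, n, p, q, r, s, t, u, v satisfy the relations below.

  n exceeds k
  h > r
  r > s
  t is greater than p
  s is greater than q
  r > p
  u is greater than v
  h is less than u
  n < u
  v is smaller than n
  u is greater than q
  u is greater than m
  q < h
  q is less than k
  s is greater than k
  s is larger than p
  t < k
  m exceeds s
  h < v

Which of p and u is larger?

Following the relations from p: p < t < k < s < r < h < v < n < u.
So p < u; u is the larger of the two.

u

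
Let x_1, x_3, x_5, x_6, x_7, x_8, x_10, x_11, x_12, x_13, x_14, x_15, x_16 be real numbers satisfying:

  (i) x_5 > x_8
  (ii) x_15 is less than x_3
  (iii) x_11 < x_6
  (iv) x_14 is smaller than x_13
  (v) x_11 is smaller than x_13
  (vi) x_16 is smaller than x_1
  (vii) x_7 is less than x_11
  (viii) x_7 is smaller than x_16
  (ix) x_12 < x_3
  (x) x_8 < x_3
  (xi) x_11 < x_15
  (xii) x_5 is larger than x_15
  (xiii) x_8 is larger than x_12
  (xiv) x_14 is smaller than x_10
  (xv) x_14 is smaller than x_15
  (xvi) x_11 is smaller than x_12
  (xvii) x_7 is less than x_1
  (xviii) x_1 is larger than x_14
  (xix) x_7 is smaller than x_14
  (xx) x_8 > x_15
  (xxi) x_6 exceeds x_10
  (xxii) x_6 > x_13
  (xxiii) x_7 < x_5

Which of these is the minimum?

x_11 is not least since x_7 < x_11; x_16 is not least since x_7 < x_16; x_14 is not least since x_7 < x_14; x_13 is not least since x_14 < x_13; x_1 is not least since x_7 < x_1; x_12 is not least since x_11 < x_12; x_10 is not least since x_14 < x_10; x_15 is not least since x_11 < x_15; x_8 is not least since x_15 < x_8; x_5 is not least since x_8 < x_5; x_3 is not least since x_8 < x_3; x_6 is not least since x_13 < x_6.
Only x_7 has nothing below it, so x_7 is the minimum.

x_7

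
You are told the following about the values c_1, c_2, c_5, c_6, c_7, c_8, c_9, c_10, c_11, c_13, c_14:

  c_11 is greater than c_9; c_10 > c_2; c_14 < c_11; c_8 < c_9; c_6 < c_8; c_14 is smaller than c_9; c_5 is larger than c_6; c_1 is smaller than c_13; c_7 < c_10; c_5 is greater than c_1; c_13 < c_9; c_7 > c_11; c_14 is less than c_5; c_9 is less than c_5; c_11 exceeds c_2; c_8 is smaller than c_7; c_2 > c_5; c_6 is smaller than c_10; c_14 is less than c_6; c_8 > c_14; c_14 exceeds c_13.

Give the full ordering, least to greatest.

c_1 < c_13 < c_14 < c_6 < c_8 < c_9 < c_5 < c_2 < c_11 < c_7 < c_10

The consecutive links are each given: c_1 < c_13; c_13 < c_14; c_14 < c_6; c_6 < c_8; c_8 < c_9; c_9 < c_5; c_5 < c_2; c_2 < c_11; c_11 < c_7; c_7 < c_10.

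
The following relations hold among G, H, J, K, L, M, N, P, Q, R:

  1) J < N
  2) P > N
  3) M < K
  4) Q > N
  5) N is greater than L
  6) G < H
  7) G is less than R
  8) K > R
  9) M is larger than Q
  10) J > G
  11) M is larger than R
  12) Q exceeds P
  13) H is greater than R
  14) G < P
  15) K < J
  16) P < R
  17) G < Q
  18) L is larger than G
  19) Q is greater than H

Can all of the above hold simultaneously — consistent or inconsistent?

Chaining the given relations yields N < P < R < H < Q < M < K < J, so N < J. But one relation states J < N. These cannot both hold.

inconsistent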